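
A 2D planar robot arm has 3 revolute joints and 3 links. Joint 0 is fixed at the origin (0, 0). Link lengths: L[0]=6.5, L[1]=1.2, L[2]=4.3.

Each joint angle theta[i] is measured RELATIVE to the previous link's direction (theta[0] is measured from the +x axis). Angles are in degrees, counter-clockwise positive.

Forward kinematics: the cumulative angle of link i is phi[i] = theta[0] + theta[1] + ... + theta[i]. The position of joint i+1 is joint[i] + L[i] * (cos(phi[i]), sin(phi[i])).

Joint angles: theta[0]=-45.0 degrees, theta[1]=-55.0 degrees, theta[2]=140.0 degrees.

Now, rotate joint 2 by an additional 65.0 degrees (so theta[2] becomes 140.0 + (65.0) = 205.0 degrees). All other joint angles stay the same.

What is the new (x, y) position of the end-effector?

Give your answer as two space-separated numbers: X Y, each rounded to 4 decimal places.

joint[0] = (0.0000, 0.0000)  (base)
link 0: phi[0] = -45 = -45 deg
  cos(-45 deg) = 0.7071, sin(-45 deg) = -0.7071
  joint[1] = (0.0000, 0.0000) + 6.5 * (0.7071, -0.7071) = (0.0000 + 4.5962, 0.0000 + -4.5962) = (4.5962, -4.5962)
link 1: phi[1] = -45 + -55 = -100 deg
  cos(-100 deg) = -0.1736, sin(-100 deg) = -0.9848
  joint[2] = (4.5962, -4.5962) + 1.2 * (-0.1736, -0.9848) = (4.5962 + -0.2084, -4.5962 + -1.1818) = (4.3878, -5.7780)
link 2: phi[2] = -45 + -55 + 205 = 105 deg
  cos(105 deg) = -0.2588, sin(105 deg) = 0.9659
  joint[3] = (4.3878, -5.7780) + 4.3 * (-0.2588, 0.9659) = (4.3878 + -1.1129, -5.7780 + 4.1535) = (3.2749, -1.6245)
End effector: (3.2749, -1.6245)

Answer: 3.2749 -1.6245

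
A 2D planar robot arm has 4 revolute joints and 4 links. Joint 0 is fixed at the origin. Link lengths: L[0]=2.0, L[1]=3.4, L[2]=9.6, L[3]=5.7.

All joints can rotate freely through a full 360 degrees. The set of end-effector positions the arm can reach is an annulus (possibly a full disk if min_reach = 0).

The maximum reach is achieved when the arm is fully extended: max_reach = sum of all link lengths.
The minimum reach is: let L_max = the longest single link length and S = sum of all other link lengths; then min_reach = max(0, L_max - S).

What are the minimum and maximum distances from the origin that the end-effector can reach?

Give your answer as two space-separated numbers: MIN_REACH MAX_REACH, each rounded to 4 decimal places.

Answer: 0.0000 20.7000

Derivation:
Link lengths: [2.0, 3.4, 9.6, 5.7]
max_reach = 2 + 3.4 + 9.6 + 5.7 = 20.7
L_max = max([2.0, 3.4, 9.6, 5.7]) = 9.6
S (sum of others) = 20.7 - 9.6 = 11.1
min_reach = max(0, 9.6 - 11.1) = max(0, -1.5) = 0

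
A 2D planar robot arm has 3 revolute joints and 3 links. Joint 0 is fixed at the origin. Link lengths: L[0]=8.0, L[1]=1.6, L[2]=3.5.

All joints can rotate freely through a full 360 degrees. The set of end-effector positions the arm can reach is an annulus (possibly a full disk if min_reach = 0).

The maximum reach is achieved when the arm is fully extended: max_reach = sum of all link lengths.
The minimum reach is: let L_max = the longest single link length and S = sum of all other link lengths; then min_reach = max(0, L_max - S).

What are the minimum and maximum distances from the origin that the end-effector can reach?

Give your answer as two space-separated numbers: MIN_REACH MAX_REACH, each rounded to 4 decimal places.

Link lengths: [8.0, 1.6, 3.5]
max_reach = 8 + 1.6 + 3.5 = 13.1
L_max = max([8.0, 1.6, 3.5]) = 8
S (sum of others) = 13.1 - 8 = 5.1
min_reach = max(0, 8 - 5.1) = max(0, 2.9) = 2.9

Answer: 2.9000 13.1000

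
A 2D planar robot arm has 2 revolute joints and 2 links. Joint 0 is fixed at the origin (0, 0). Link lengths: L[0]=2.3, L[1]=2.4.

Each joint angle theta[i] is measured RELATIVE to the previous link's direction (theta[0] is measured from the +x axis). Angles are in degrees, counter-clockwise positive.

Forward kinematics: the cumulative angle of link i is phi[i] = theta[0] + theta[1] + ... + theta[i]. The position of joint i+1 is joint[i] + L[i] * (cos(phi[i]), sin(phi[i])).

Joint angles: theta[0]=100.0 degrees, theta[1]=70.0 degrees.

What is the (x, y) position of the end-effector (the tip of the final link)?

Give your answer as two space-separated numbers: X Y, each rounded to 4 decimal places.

Answer: -2.7629 2.6818

Derivation:
joint[0] = (0.0000, 0.0000)  (base)
link 0: phi[0] = 100 = 100 deg
  cos(100 deg) = -0.1736, sin(100 deg) = 0.9848
  joint[1] = (0.0000, 0.0000) + 2.3 * (-0.1736, 0.9848) = (0.0000 + -0.3994, 0.0000 + 2.2651) = (-0.3994, 2.2651)
link 1: phi[1] = 100 + 70 = 170 deg
  cos(170 deg) = -0.9848, sin(170 deg) = 0.1736
  joint[2] = (-0.3994, 2.2651) + 2.4 * (-0.9848, 0.1736) = (-0.3994 + -2.3635, 2.2651 + 0.4168) = (-2.7629, 2.6818)
End effector: (-2.7629, 2.6818)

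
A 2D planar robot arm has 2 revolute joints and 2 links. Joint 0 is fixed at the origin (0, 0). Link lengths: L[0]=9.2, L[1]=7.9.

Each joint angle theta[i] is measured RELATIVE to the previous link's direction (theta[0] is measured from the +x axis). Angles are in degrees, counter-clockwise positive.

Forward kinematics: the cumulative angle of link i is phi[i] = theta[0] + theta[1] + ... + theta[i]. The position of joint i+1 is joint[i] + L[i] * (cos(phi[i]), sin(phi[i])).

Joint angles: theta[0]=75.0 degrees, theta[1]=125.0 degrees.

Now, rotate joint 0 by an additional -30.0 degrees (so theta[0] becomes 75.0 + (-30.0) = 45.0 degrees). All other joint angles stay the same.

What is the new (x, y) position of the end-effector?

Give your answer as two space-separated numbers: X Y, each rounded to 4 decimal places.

joint[0] = (0.0000, 0.0000)  (base)
link 0: phi[0] = 45 = 45 deg
  cos(45 deg) = 0.7071, sin(45 deg) = 0.7071
  joint[1] = (0.0000, 0.0000) + 9.2 * (0.7071, 0.7071) = (0.0000 + 6.5054, 0.0000 + 6.5054) = (6.5054, 6.5054)
link 1: phi[1] = 45 + 125 = 170 deg
  cos(170 deg) = -0.9848, sin(170 deg) = 0.1736
  joint[2] = (6.5054, 6.5054) + 7.9 * (-0.9848, 0.1736) = (6.5054 + -7.7800, 6.5054 + 1.3718) = (-1.2746, 7.8772)
End effector: (-1.2746, 7.8772)

Answer: -1.2746 7.8772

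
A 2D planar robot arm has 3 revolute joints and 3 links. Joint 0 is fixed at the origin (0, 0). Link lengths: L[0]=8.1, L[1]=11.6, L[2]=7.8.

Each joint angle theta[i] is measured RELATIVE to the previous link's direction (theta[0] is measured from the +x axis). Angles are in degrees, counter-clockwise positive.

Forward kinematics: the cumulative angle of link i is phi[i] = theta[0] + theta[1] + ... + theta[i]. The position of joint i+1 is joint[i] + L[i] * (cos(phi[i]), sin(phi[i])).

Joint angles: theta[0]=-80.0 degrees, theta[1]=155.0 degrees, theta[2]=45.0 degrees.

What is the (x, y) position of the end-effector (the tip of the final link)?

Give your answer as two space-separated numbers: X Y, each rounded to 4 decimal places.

joint[0] = (0.0000, 0.0000)  (base)
link 0: phi[0] = -80 = -80 deg
  cos(-80 deg) = 0.1736, sin(-80 deg) = -0.9848
  joint[1] = (0.0000, 0.0000) + 8.1 * (0.1736, -0.9848) = (0.0000 + 1.4066, 0.0000 + -7.9769) = (1.4066, -7.9769)
link 1: phi[1] = -80 + 155 = 75 deg
  cos(75 deg) = 0.2588, sin(75 deg) = 0.9659
  joint[2] = (1.4066, -7.9769) + 11.6 * (0.2588, 0.9659) = (1.4066 + 3.0023, -7.9769 + 11.2047) = (4.4089, 3.2278)
link 2: phi[2] = -80 + 155 + 45 = 120 deg
  cos(120 deg) = -0.5000, sin(120 deg) = 0.8660
  joint[3] = (4.4089, 3.2278) + 7.8 * (-0.5000, 0.8660) = (4.4089 + -3.9000, 3.2278 + 6.7550) = (0.5089, 9.9828)
End effector: (0.5089, 9.9828)

Answer: 0.5089 9.9828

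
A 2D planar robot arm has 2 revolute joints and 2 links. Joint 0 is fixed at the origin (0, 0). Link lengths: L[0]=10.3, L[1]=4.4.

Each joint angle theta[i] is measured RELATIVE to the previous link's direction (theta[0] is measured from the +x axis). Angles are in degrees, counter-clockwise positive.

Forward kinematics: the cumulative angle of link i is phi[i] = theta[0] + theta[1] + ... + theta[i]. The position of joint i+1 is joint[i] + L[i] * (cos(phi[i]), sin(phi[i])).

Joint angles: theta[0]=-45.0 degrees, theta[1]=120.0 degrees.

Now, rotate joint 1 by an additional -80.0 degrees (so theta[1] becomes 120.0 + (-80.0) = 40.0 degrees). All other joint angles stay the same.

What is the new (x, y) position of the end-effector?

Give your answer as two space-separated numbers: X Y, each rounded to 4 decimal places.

Answer: 11.6665 -7.6667

Derivation:
joint[0] = (0.0000, 0.0000)  (base)
link 0: phi[0] = -45 = -45 deg
  cos(-45 deg) = 0.7071, sin(-45 deg) = -0.7071
  joint[1] = (0.0000, 0.0000) + 10.3 * (0.7071, -0.7071) = (0.0000 + 7.2832, 0.0000 + -7.2832) = (7.2832, -7.2832)
link 1: phi[1] = -45 + 40 = -5 deg
  cos(-5 deg) = 0.9962, sin(-5 deg) = -0.0872
  joint[2] = (7.2832, -7.2832) + 4.4 * (0.9962, -0.0872) = (7.2832 + 4.3833, -7.2832 + -0.3835) = (11.6665, -7.6667)
End effector: (11.6665, -7.6667)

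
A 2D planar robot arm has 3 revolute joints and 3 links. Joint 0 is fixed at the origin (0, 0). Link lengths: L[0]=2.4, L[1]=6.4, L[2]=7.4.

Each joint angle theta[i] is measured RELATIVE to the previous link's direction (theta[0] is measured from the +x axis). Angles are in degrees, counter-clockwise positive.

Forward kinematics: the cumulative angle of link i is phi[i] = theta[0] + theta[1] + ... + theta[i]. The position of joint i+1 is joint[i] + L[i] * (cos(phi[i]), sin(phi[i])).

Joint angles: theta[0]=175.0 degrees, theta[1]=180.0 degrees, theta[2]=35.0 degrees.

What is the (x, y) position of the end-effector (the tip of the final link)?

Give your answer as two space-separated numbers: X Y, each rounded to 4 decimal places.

joint[0] = (0.0000, 0.0000)  (base)
link 0: phi[0] = 175 = 175 deg
  cos(175 deg) = -0.9962, sin(175 deg) = 0.0872
  joint[1] = (0.0000, 0.0000) + 2.4 * (-0.9962, 0.0872) = (0.0000 + -2.3909, 0.0000 + 0.2092) = (-2.3909, 0.2092)
link 1: phi[1] = 175 + 180 = 355 deg
  cos(355 deg) = 0.9962, sin(355 deg) = -0.0872
  joint[2] = (-2.3909, 0.2092) + 6.4 * (0.9962, -0.0872) = (-2.3909 + 6.3756, 0.2092 + -0.5578) = (3.9848, -0.3486)
link 2: phi[2] = 175 + 180 + 35 = 390 deg
  cos(390 deg) = 0.8660, sin(390 deg) = 0.5000
  joint[3] = (3.9848, -0.3486) + 7.4 * (0.8660, 0.5000) = (3.9848 + 6.4086, -0.3486 + 3.7000) = (10.3934, 3.3514)
End effector: (10.3934, 3.3514)

Answer: 10.3934 3.3514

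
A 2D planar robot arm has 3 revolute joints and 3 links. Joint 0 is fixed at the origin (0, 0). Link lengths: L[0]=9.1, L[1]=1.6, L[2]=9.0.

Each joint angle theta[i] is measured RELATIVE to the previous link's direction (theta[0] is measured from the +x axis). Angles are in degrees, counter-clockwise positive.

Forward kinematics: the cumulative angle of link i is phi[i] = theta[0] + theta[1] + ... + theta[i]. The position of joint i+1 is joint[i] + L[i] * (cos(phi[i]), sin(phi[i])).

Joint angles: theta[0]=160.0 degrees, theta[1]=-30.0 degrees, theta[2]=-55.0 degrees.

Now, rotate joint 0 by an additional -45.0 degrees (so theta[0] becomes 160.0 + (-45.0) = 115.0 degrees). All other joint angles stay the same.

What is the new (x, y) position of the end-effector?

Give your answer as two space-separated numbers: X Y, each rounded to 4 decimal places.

joint[0] = (0.0000, 0.0000)  (base)
link 0: phi[0] = 115 = 115 deg
  cos(115 deg) = -0.4226, sin(115 deg) = 0.9063
  joint[1] = (0.0000, 0.0000) + 9.1 * (-0.4226, 0.9063) = (0.0000 + -3.8458, 0.0000 + 8.2474) = (-3.8458, 8.2474)
link 1: phi[1] = 115 + -30 = 85 deg
  cos(85 deg) = 0.0872, sin(85 deg) = 0.9962
  joint[2] = (-3.8458, 8.2474) + 1.6 * (0.0872, 0.9962) = (-3.8458 + 0.1394, 8.2474 + 1.5939) = (-3.7064, 9.8413)
link 2: phi[2] = 115 + -30 + -55 = 30 deg
  cos(30 deg) = 0.8660, sin(30 deg) = 0.5000
  joint[3] = (-3.7064, 9.8413) + 9 * (0.8660, 0.5000) = (-3.7064 + 7.7942, 9.8413 + 4.5000) = (4.0879, 14.3413)
End effector: (4.0879, 14.3413)

Answer: 4.0879 14.3413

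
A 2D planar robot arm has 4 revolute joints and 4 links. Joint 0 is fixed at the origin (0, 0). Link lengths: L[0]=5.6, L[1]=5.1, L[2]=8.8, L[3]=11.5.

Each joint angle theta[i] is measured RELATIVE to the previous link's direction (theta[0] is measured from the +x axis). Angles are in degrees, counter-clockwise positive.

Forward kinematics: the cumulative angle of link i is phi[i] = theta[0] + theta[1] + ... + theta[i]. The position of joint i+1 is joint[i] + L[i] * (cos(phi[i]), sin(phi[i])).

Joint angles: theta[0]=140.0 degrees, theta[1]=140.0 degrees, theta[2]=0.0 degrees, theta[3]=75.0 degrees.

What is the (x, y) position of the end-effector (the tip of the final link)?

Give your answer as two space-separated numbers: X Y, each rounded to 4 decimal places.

Answer: 9.5801 -11.0915

Derivation:
joint[0] = (0.0000, 0.0000)  (base)
link 0: phi[0] = 140 = 140 deg
  cos(140 deg) = -0.7660, sin(140 deg) = 0.6428
  joint[1] = (0.0000, 0.0000) + 5.6 * (-0.7660, 0.6428) = (0.0000 + -4.2898, 0.0000 + 3.5996) = (-4.2898, 3.5996)
link 1: phi[1] = 140 + 140 = 280 deg
  cos(280 deg) = 0.1736, sin(280 deg) = -0.9848
  joint[2] = (-4.2898, 3.5996) + 5.1 * (0.1736, -0.9848) = (-4.2898 + 0.8856, 3.5996 + -5.0225) = (-3.4042, -1.4229)
link 2: phi[2] = 140 + 140 + 0 = 280 deg
  cos(280 deg) = 0.1736, sin(280 deg) = -0.9848
  joint[3] = (-3.4042, -1.4229) + 8.8 * (0.1736, -0.9848) = (-3.4042 + 1.5281, -1.4229 + -8.6663) = (-1.8761, -10.0892)
link 3: phi[3] = 140 + 140 + 0 + 75 = 355 deg
  cos(355 deg) = 0.9962, sin(355 deg) = -0.0872
  joint[4] = (-1.8761, -10.0892) + 11.5 * (0.9962, -0.0872) = (-1.8761 + 11.4562, -10.0892 + -1.0023) = (9.5801, -11.0915)
End effector: (9.5801, -11.0915)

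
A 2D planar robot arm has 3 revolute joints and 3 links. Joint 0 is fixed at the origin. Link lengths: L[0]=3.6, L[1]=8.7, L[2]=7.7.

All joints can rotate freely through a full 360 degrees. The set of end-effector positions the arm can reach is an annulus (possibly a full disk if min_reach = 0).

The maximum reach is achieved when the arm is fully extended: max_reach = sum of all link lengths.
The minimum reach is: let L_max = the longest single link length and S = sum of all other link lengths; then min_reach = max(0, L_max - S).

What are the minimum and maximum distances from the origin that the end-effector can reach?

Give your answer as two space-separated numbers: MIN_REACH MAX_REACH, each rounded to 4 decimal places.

Link lengths: [3.6, 8.7, 7.7]
max_reach = 3.6 + 8.7 + 7.7 = 20
L_max = max([3.6, 8.7, 7.7]) = 8.7
S (sum of others) = 20 - 8.7 = 11.3
min_reach = max(0, 8.7 - 11.3) = max(0, -2.6) = 0

Answer: 0.0000 20.0000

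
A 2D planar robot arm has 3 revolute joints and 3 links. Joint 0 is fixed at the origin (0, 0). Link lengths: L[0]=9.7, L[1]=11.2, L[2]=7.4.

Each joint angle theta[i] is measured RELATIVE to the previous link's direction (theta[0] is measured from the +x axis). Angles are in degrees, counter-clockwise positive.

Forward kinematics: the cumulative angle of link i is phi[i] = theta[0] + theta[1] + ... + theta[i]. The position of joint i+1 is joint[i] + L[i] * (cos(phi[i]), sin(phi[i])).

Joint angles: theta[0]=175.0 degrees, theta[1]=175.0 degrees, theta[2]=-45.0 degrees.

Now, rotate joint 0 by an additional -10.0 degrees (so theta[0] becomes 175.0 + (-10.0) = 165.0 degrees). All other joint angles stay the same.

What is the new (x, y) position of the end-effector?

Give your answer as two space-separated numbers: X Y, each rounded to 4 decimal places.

Answer: 4.2825 -8.0268

Derivation:
joint[0] = (0.0000, 0.0000)  (base)
link 0: phi[0] = 165 = 165 deg
  cos(165 deg) = -0.9659, sin(165 deg) = 0.2588
  joint[1] = (0.0000, 0.0000) + 9.7 * (-0.9659, 0.2588) = (0.0000 + -9.3695, 0.0000 + 2.5105) = (-9.3695, 2.5105)
link 1: phi[1] = 165 + 175 = 340 deg
  cos(340 deg) = 0.9397, sin(340 deg) = -0.3420
  joint[2] = (-9.3695, 2.5105) + 11.2 * (0.9397, -0.3420) = (-9.3695 + 10.5246, 2.5105 + -3.8306) = (1.1551, -1.3201)
link 2: phi[2] = 165 + 175 + -45 = 295 deg
  cos(295 deg) = 0.4226, sin(295 deg) = -0.9063
  joint[3] = (1.1551, -1.3201) + 7.4 * (0.4226, -0.9063) = (1.1551 + 3.1274, -1.3201 + -6.7067) = (4.2825, -8.0268)
End effector: (4.2825, -8.0268)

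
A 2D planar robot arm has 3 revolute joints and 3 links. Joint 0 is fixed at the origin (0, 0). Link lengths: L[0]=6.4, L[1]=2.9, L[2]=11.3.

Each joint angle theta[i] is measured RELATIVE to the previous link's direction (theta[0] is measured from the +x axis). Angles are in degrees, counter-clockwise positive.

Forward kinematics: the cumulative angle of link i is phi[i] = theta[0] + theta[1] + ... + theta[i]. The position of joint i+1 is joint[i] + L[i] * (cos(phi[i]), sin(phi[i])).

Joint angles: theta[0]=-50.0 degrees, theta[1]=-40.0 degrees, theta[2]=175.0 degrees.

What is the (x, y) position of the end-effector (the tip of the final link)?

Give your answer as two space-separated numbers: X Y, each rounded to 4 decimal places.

Answer: 5.0987 3.4543

Derivation:
joint[0] = (0.0000, 0.0000)  (base)
link 0: phi[0] = -50 = -50 deg
  cos(-50 deg) = 0.6428, sin(-50 deg) = -0.7660
  joint[1] = (0.0000, 0.0000) + 6.4 * (0.6428, -0.7660) = (0.0000 + 4.1138, 0.0000 + -4.9027) = (4.1138, -4.9027)
link 1: phi[1] = -50 + -40 = -90 deg
  cos(-90 deg) = 0.0000, sin(-90 deg) = -1.0000
  joint[2] = (4.1138, -4.9027) + 2.9 * (0.0000, -1.0000) = (4.1138 + 0.0000, -4.9027 + -2.9000) = (4.1138, -7.8027)
link 2: phi[2] = -50 + -40 + 175 = 85 deg
  cos(85 deg) = 0.0872, sin(85 deg) = 0.9962
  joint[3] = (4.1138, -7.8027) + 11.3 * (0.0872, 0.9962) = (4.1138 + 0.9849, -7.8027 + 11.2570) = (5.0987, 3.4543)
End effector: (5.0987, 3.4543)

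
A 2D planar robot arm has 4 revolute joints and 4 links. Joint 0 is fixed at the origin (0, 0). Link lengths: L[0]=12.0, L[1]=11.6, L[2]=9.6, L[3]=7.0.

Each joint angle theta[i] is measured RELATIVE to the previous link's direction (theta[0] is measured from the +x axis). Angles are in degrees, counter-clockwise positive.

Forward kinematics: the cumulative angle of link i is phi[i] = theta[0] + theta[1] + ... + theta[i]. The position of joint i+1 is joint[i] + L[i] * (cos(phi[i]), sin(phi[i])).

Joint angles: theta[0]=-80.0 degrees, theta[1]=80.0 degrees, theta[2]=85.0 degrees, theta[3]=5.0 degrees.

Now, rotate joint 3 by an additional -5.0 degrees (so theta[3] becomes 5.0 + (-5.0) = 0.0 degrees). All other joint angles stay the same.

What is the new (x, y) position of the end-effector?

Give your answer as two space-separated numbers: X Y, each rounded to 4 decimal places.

joint[0] = (0.0000, 0.0000)  (base)
link 0: phi[0] = -80 = -80 deg
  cos(-80 deg) = 0.1736, sin(-80 deg) = -0.9848
  joint[1] = (0.0000, 0.0000) + 12 * (0.1736, -0.9848) = (0.0000 + 2.0838, 0.0000 + -11.8177) = (2.0838, -11.8177)
link 1: phi[1] = -80 + 80 = 0 deg
  cos(0 deg) = 1.0000, sin(0 deg) = 0.0000
  joint[2] = (2.0838, -11.8177) + 11.6 * (1.0000, 0.0000) = (2.0838 + 11.6000, -11.8177 + 0.0000) = (13.6838, -11.8177)
link 2: phi[2] = -80 + 80 + 85 = 85 deg
  cos(85 deg) = 0.0872, sin(85 deg) = 0.9962
  joint[3] = (13.6838, -11.8177) + 9.6 * (0.0872, 0.9962) = (13.6838 + 0.8367, -11.8177 + 9.5635) = (14.5205, -2.2542)
link 3: phi[3] = -80 + 80 + 85 + 0 = 85 deg
  cos(85 deg) = 0.0872, sin(85 deg) = 0.9962
  joint[4] = (14.5205, -2.2542) + 7 * (0.0872, 0.9962) = (14.5205 + 0.6101, -2.2542 + 6.9734) = (15.1306, 4.7191)
End effector: (15.1306, 4.7191)

Answer: 15.1306 4.7191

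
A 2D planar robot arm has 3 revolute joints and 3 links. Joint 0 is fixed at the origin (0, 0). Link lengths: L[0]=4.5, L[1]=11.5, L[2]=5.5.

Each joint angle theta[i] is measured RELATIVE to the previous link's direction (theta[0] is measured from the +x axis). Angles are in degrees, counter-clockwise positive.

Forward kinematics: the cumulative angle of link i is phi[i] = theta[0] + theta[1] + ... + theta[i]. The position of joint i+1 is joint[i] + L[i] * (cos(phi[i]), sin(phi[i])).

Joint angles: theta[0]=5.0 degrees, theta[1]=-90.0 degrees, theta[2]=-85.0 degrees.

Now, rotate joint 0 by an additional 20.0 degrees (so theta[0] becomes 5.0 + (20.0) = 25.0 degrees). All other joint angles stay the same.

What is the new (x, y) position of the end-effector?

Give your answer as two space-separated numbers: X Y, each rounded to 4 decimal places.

Answer: 4.1754 -11.2708

Derivation:
joint[0] = (0.0000, 0.0000)  (base)
link 0: phi[0] = 25 = 25 deg
  cos(25 deg) = 0.9063, sin(25 deg) = 0.4226
  joint[1] = (0.0000, 0.0000) + 4.5 * (0.9063, 0.4226) = (0.0000 + 4.0784, 0.0000 + 1.9018) = (4.0784, 1.9018)
link 1: phi[1] = 25 + -90 = -65 deg
  cos(-65 deg) = 0.4226, sin(-65 deg) = -0.9063
  joint[2] = (4.0784, 1.9018) + 11.5 * (0.4226, -0.9063) = (4.0784 + 4.8601, 1.9018 + -10.4225) = (8.9385, -8.5208)
link 2: phi[2] = 25 + -90 + -85 = -150 deg
  cos(-150 deg) = -0.8660, sin(-150 deg) = -0.5000
  joint[3] = (8.9385, -8.5208) + 5.5 * (-0.8660, -0.5000) = (8.9385 + -4.7631, -8.5208 + -2.7500) = (4.1754, -11.2708)
End effector: (4.1754, -11.2708)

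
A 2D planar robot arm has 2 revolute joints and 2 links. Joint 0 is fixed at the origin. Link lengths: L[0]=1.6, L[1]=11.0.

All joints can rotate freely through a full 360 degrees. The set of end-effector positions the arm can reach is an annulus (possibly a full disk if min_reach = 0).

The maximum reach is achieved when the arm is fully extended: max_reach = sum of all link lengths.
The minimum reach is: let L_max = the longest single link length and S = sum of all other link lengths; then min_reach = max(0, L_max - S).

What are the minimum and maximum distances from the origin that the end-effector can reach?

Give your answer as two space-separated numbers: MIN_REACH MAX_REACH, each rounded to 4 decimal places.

Answer: 9.4000 12.6000

Derivation:
Link lengths: [1.6, 11.0]
max_reach = 1.6 + 11 = 12.6
L_max = max([1.6, 11.0]) = 11
S (sum of others) = 12.6 - 11 = 1.6
min_reach = max(0, 11 - 1.6) = max(0, 9.4) = 9.4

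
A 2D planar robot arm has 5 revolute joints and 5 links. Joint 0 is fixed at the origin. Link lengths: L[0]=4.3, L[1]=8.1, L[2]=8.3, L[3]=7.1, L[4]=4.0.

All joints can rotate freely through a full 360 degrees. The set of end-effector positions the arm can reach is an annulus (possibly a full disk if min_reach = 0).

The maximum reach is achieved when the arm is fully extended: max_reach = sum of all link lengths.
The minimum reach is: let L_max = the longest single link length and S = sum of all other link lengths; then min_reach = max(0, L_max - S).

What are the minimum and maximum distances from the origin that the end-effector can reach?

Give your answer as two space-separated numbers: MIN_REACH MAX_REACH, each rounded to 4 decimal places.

Answer: 0.0000 31.8000

Derivation:
Link lengths: [4.3, 8.1, 8.3, 7.1, 4.0]
max_reach = 4.3 + 8.1 + 8.3 + 7.1 + 4 = 31.8
L_max = max([4.3, 8.1, 8.3, 7.1, 4.0]) = 8.3
S (sum of others) = 31.8 - 8.3 = 23.5
min_reach = max(0, 8.3 - 23.5) = max(0, -15.2) = 0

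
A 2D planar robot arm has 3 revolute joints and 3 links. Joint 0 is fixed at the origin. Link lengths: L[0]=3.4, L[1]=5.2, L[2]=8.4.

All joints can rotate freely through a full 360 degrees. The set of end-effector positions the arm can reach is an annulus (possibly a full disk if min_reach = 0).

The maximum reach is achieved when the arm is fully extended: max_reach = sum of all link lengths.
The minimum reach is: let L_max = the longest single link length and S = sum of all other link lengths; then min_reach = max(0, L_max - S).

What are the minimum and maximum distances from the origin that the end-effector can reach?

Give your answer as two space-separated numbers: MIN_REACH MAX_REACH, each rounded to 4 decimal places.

Link lengths: [3.4, 5.2, 8.4]
max_reach = 3.4 + 5.2 + 8.4 = 17
L_max = max([3.4, 5.2, 8.4]) = 8.4
S (sum of others) = 17 - 8.4 = 8.6
min_reach = max(0, 8.4 - 8.6) = max(0, -0.2) = 0

Answer: 0.0000 17.0000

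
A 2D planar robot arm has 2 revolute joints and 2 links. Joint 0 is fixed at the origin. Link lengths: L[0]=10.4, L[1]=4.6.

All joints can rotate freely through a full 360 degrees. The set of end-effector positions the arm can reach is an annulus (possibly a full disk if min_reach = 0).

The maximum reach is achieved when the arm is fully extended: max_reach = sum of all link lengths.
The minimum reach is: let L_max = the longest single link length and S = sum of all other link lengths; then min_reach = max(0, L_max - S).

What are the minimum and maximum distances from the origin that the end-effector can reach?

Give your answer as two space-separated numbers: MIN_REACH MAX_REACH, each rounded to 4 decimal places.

Link lengths: [10.4, 4.6]
max_reach = 10.4 + 4.6 = 15
L_max = max([10.4, 4.6]) = 10.4
S (sum of others) = 15 - 10.4 = 4.6
min_reach = max(0, 10.4 - 4.6) = max(0, 5.8) = 5.8

Answer: 5.8000 15.0000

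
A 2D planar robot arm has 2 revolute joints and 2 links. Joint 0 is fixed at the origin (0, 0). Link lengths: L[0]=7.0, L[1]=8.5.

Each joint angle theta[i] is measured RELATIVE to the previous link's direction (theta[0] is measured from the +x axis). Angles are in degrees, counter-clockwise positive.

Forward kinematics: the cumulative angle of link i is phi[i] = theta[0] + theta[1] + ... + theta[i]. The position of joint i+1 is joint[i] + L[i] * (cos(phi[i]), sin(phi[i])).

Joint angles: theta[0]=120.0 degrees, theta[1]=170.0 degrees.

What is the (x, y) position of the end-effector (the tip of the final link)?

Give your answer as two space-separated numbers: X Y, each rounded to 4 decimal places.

joint[0] = (0.0000, 0.0000)  (base)
link 0: phi[0] = 120 = 120 deg
  cos(120 deg) = -0.5000, sin(120 deg) = 0.8660
  joint[1] = (0.0000, 0.0000) + 7 * (-0.5000, 0.8660) = (0.0000 + -3.5000, 0.0000 + 6.0622) = (-3.5000, 6.0622)
link 1: phi[1] = 120 + 170 = 290 deg
  cos(290 deg) = 0.3420, sin(290 deg) = -0.9397
  joint[2] = (-3.5000, 6.0622) + 8.5 * (0.3420, -0.9397) = (-3.5000 + 2.9072, 6.0622 + -7.9874) = (-0.5928, -1.9252)
End effector: (-0.5928, -1.9252)

Answer: -0.5928 -1.9252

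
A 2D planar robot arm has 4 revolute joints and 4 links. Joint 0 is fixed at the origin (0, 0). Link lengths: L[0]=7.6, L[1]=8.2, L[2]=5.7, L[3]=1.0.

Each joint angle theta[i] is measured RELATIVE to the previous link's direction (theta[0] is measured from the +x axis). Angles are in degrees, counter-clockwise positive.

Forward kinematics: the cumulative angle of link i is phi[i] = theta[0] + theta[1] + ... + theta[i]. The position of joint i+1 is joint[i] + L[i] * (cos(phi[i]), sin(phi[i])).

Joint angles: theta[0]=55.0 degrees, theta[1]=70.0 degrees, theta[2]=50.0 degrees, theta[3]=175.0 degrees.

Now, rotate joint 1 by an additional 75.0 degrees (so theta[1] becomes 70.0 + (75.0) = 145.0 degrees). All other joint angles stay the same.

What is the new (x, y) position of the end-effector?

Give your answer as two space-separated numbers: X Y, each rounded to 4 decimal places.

joint[0] = (0.0000, 0.0000)  (base)
link 0: phi[0] = 55 = 55 deg
  cos(55 deg) = 0.5736, sin(55 deg) = 0.8192
  joint[1] = (0.0000, 0.0000) + 7.6 * (0.5736, 0.8192) = (0.0000 + 4.3592, 0.0000 + 6.2256) = (4.3592, 6.2256)
link 1: phi[1] = 55 + 145 = 200 deg
  cos(200 deg) = -0.9397, sin(200 deg) = -0.3420
  joint[2] = (4.3592, 6.2256) + 8.2 * (-0.9397, -0.3420) = (4.3592 + -7.7055, 6.2256 + -2.8046) = (-3.3463, 3.4210)
link 2: phi[2] = 55 + 145 + 50 = 250 deg
  cos(250 deg) = -0.3420, sin(250 deg) = -0.9397
  joint[3] = (-3.3463, 3.4210) + 5.7 * (-0.3420, -0.9397) = (-3.3463 + -1.9495, 3.4210 + -5.3562) = (-5.2958, -1.9353)
link 3: phi[3] = 55 + 145 + 50 + 175 = 425 deg
  cos(425 deg) = 0.4226, sin(425 deg) = 0.9063
  joint[4] = (-5.2958, -1.9353) + 1 * (0.4226, 0.9063) = (-5.2958 + 0.4226, -1.9353 + 0.9063) = (-4.8732, -1.0289)
End effector: (-4.8732, -1.0289)

Answer: -4.8732 -1.0289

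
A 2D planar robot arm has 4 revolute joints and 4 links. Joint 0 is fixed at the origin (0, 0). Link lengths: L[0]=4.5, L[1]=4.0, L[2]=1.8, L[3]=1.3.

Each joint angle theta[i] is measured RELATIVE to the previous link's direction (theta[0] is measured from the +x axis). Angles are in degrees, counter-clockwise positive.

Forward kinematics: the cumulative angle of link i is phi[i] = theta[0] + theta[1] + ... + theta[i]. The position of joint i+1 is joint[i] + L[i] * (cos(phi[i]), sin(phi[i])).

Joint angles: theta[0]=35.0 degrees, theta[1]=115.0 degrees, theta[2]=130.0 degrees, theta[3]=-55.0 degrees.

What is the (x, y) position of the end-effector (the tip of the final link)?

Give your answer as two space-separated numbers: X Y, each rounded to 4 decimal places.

joint[0] = (0.0000, 0.0000)  (base)
link 0: phi[0] = 35 = 35 deg
  cos(35 deg) = 0.8192, sin(35 deg) = 0.5736
  joint[1] = (0.0000, 0.0000) + 4.5 * (0.8192, 0.5736) = (0.0000 + 3.6862, 0.0000 + 2.5811) = (3.6862, 2.5811)
link 1: phi[1] = 35 + 115 = 150 deg
  cos(150 deg) = -0.8660, sin(150 deg) = 0.5000
  joint[2] = (3.6862, 2.5811) + 4 * (-0.8660, 0.5000) = (3.6862 + -3.4641, 2.5811 + 2.0000) = (0.2221, 4.5811)
link 2: phi[2] = 35 + 115 + 130 = 280 deg
  cos(280 deg) = 0.1736, sin(280 deg) = -0.9848
  joint[3] = (0.2221, 4.5811) + 1.8 * (0.1736, -0.9848) = (0.2221 + 0.3126, 4.5811 + -1.7727) = (0.5346, 2.8084)
link 3: phi[3] = 35 + 115 + 130 + -55 = 225 deg
  cos(225 deg) = -0.7071, sin(225 deg) = -0.7071
  joint[4] = (0.5346, 2.8084) + 1.3 * (-0.7071, -0.7071) = (0.5346 + -0.9192, 2.8084 + -0.9192) = (-0.3846, 1.8892)
End effector: (-0.3846, 1.8892)

Answer: -0.3846 1.8892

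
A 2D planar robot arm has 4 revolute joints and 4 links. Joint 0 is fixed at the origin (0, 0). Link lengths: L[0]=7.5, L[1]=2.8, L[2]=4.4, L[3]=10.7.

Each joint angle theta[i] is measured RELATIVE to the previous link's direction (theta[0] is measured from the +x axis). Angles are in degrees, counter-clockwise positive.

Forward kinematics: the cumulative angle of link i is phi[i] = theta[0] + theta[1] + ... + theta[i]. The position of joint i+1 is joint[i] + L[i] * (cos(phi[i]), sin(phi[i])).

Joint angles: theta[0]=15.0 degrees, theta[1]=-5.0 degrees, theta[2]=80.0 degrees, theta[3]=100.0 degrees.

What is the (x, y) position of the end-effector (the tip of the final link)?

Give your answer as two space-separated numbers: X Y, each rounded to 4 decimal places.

Answer: -0.5355 4.9693

Derivation:
joint[0] = (0.0000, 0.0000)  (base)
link 0: phi[0] = 15 = 15 deg
  cos(15 deg) = 0.9659, sin(15 deg) = 0.2588
  joint[1] = (0.0000, 0.0000) + 7.5 * (0.9659, 0.2588) = (0.0000 + 7.2444, 0.0000 + 1.9411) = (7.2444, 1.9411)
link 1: phi[1] = 15 + -5 = 10 deg
  cos(10 deg) = 0.9848, sin(10 deg) = 0.1736
  joint[2] = (7.2444, 1.9411) + 2.8 * (0.9848, 0.1736) = (7.2444 + 2.7575, 1.9411 + 0.4862) = (10.0019, 2.4274)
link 2: phi[2] = 15 + -5 + 80 = 90 deg
  cos(90 deg) = 0.0000, sin(90 deg) = 1.0000
  joint[3] = (10.0019, 2.4274) + 4.4 * (0.0000, 1.0000) = (10.0019 + 0.0000, 2.4274 + 4.4000) = (10.0019, 6.8274)
link 3: phi[3] = 15 + -5 + 80 + 100 = 190 deg
  cos(190 deg) = -0.9848, sin(190 deg) = -0.1736
  joint[4] = (10.0019, 6.8274) + 10.7 * (-0.9848, -0.1736) = (10.0019 + -10.5374, 6.8274 + -1.8580) = (-0.5355, 4.9693)
End effector: (-0.5355, 4.9693)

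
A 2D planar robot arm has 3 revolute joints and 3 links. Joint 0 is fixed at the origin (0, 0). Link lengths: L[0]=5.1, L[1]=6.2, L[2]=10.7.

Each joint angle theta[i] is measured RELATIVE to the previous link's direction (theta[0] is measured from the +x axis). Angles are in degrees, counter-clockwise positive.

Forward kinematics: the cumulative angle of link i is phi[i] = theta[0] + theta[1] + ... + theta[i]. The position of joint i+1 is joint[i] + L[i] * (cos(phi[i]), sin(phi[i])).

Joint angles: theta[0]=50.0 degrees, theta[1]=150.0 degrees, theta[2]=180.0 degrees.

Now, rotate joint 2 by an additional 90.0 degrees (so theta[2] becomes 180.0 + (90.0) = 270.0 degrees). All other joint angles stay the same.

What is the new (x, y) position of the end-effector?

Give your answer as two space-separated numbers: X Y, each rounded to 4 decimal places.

Answer: -6.2075 11.8410

Derivation:
joint[0] = (0.0000, 0.0000)  (base)
link 0: phi[0] = 50 = 50 deg
  cos(50 deg) = 0.6428, sin(50 deg) = 0.7660
  joint[1] = (0.0000, 0.0000) + 5.1 * (0.6428, 0.7660) = (0.0000 + 3.2782, 0.0000 + 3.9068) = (3.2782, 3.9068)
link 1: phi[1] = 50 + 150 = 200 deg
  cos(200 deg) = -0.9397, sin(200 deg) = -0.3420
  joint[2] = (3.2782, 3.9068) + 6.2 * (-0.9397, -0.3420) = (3.2782 + -5.8261, 3.9068 + -2.1205) = (-2.5479, 1.7863)
link 2: phi[2] = 50 + 150 + 270 = 470 deg
  cos(470 deg) = -0.3420, sin(470 deg) = 0.9397
  joint[3] = (-2.5479, 1.7863) + 10.7 * (-0.3420, 0.9397) = (-2.5479 + -3.6596, 1.7863 + 10.0547) = (-6.2075, 11.8410)
End effector: (-6.2075, 11.8410)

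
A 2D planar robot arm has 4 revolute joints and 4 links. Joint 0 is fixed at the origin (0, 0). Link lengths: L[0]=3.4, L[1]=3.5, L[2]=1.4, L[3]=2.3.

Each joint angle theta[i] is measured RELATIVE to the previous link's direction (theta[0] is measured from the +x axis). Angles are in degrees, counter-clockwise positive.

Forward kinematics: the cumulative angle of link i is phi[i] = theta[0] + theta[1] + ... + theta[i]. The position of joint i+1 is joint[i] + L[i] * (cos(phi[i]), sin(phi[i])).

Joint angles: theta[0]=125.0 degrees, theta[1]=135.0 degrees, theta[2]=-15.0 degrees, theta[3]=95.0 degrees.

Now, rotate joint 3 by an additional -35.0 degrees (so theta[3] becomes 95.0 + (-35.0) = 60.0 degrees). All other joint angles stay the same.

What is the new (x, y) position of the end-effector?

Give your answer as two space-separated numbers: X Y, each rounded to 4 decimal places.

joint[0] = (0.0000, 0.0000)  (base)
link 0: phi[0] = 125 = 125 deg
  cos(125 deg) = -0.5736, sin(125 deg) = 0.8192
  joint[1] = (0.0000, 0.0000) + 3.4 * (-0.5736, 0.8192) = (0.0000 + -1.9502, 0.0000 + 2.7851) = (-1.9502, 2.7851)
link 1: phi[1] = 125 + 135 = 260 deg
  cos(260 deg) = -0.1736, sin(260 deg) = -0.9848
  joint[2] = (-1.9502, 2.7851) + 3.5 * (-0.1736, -0.9848) = (-1.9502 + -0.6078, 2.7851 + -3.4468) = (-2.5579, -0.6617)
link 2: phi[2] = 125 + 135 + -15 = 245 deg
  cos(245 deg) = -0.4226, sin(245 deg) = -0.9063
  joint[3] = (-2.5579, -0.6617) + 1.4 * (-0.4226, -0.9063) = (-2.5579 + -0.5917, -0.6617 + -1.2688) = (-3.1496, -1.9305)
link 3: phi[3] = 125 + 135 + -15 + 60 = 305 deg
  cos(305 deg) = 0.5736, sin(305 deg) = -0.8192
  joint[4] = (-3.1496, -1.9305) + 2.3 * (0.5736, -0.8192) = (-3.1496 + 1.3192, -1.9305 + -1.8840) = (-1.8304, -3.8146)
End effector: (-1.8304, -3.8146)

Answer: -1.8304 -3.8146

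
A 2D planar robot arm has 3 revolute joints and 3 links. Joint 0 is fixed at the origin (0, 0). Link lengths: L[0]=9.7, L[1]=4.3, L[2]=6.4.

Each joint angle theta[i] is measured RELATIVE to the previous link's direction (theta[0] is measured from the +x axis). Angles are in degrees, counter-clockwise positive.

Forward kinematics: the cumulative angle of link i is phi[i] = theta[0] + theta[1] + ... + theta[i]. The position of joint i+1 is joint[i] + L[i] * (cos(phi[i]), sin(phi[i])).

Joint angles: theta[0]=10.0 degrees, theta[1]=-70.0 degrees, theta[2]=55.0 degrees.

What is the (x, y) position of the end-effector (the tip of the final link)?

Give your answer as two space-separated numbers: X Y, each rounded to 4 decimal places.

Answer: 18.0783 -2.5973

Derivation:
joint[0] = (0.0000, 0.0000)  (base)
link 0: phi[0] = 10 = 10 deg
  cos(10 deg) = 0.9848, sin(10 deg) = 0.1736
  joint[1] = (0.0000, 0.0000) + 9.7 * (0.9848, 0.1736) = (0.0000 + 9.5526, 0.0000 + 1.6844) = (9.5526, 1.6844)
link 1: phi[1] = 10 + -70 = -60 deg
  cos(-60 deg) = 0.5000, sin(-60 deg) = -0.8660
  joint[2] = (9.5526, 1.6844) + 4.3 * (0.5000, -0.8660) = (9.5526 + 2.1500, 1.6844 + -3.7239) = (11.7026, -2.0395)
link 2: phi[2] = 10 + -70 + 55 = -5 deg
  cos(-5 deg) = 0.9962, sin(-5 deg) = -0.0872
  joint[3] = (11.7026, -2.0395) + 6.4 * (0.9962, -0.0872) = (11.7026 + 6.3756, -2.0395 + -0.5578) = (18.0783, -2.5973)
End effector: (18.0783, -2.5973)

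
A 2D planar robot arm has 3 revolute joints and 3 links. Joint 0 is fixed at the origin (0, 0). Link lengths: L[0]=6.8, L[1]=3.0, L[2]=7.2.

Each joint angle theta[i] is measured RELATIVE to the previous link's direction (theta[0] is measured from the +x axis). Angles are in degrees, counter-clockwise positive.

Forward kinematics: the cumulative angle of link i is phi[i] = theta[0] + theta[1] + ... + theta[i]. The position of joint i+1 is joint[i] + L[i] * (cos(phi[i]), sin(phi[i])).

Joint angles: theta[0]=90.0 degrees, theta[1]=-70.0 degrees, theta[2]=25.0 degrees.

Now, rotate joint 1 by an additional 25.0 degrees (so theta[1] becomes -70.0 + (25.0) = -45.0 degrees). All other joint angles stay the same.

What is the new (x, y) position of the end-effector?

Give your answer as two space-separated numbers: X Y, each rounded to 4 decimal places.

joint[0] = (0.0000, 0.0000)  (base)
link 0: phi[0] = 90 = 90 deg
  cos(90 deg) = 0.0000, sin(90 deg) = 1.0000
  joint[1] = (0.0000, 0.0000) + 6.8 * (0.0000, 1.0000) = (0.0000 + 0.0000, 0.0000 + 6.8000) = (0.0000, 6.8000)
link 1: phi[1] = 90 + -45 = 45 deg
  cos(45 deg) = 0.7071, sin(45 deg) = 0.7071
  joint[2] = (0.0000, 6.8000) + 3 * (0.7071, 0.7071) = (0.0000 + 2.1213, 6.8000 + 2.1213) = (2.1213, 8.9213)
link 2: phi[2] = 90 + -45 + 25 = 70 deg
  cos(70 deg) = 0.3420, sin(70 deg) = 0.9397
  joint[3] = (2.1213, 8.9213) + 7.2 * (0.3420, 0.9397) = (2.1213 + 2.4625, 8.9213 + 6.7658) = (4.5839, 15.6871)
End effector: (4.5839, 15.6871)

Answer: 4.5839 15.6871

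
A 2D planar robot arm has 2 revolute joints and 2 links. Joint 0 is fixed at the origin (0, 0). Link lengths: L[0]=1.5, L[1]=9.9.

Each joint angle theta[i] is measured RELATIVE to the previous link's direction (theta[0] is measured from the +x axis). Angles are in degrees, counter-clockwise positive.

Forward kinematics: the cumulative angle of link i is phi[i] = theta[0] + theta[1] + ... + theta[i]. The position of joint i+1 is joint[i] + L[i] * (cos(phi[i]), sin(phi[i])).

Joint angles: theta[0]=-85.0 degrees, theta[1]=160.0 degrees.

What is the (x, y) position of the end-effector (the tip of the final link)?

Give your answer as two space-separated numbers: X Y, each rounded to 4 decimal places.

joint[0] = (0.0000, 0.0000)  (base)
link 0: phi[0] = -85 = -85 deg
  cos(-85 deg) = 0.0872, sin(-85 deg) = -0.9962
  joint[1] = (0.0000, 0.0000) + 1.5 * (0.0872, -0.9962) = (0.0000 + 0.1307, 0.0000 + -1.4943) = (0.1307, -1.4943)
link 1: phi[1] = -85 + 160 = 75 deg
  cos(75 deg) = 0.2588, sin(75 deg) = 0.9659
  joint[2] = (0.1307, -1.4943) + 9.9 * (0.2588, 0.9659) = (0.1307 + 2.5623, -1.4943 + 9.5627) = (2.6930, 8.0684)
End effector: (2.6930, 8.0684)

Answer: 2.6930 8.0684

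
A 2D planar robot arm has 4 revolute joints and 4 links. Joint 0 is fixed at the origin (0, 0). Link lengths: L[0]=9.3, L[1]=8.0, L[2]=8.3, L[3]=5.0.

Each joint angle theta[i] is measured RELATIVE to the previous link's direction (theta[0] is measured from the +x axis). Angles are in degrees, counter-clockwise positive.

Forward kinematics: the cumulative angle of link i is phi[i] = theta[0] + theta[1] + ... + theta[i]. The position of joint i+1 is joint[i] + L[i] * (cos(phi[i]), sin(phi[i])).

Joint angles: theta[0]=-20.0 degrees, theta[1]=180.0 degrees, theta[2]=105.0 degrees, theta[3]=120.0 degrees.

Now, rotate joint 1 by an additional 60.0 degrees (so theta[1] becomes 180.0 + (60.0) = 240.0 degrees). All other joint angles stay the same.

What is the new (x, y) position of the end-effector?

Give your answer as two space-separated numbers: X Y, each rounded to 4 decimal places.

joint[0] = (0.0000, 0.0000)  (base)
link 0: phi[0] = -20 = -20 deg
  cos(-20 deg) = 0.9397, sin(-20 deg) = -0.3420
  joint[1] = (0.0000, 0.0000) + 9.3 * (0.9397, -0.3420) = (0.0000 + 8.7391, 0.0000 + -3.1808) = (8.7391, -3.1808)
link 1: phi[1] = -20 + 240 = 220 deg
  cos(220 deg) = -0.7660, sin(220 deg) = -0.6428
  joint[2] = (8.7391, -3.1808) + 8 * (-0.7660, -0.6428) = (8.7391 + -6.1284, -3.1808 + -5.1423) = (2.6108, -8.3231)
link 2: phi[2] = -20 + 240 + 105 = 325 deg
  cos(325 deg) = 0.8192, sin(325 deg) = -0.5736
  joint[3] = (2.6108, -8.3231) + 8.3 * (0.8192, -0.5736) = (2.6108 + 6.7990, -8.3231 + -4.7607) = (9.4097, -13.0838)
link 3: phi[3] = -20 + 240 + 105 + 120 = 445 deg
  cos(445 deg) = 0.0872, sin(445 deg) = 0.9962
  joint[4] = (9.4097, -13.0838) + 5 * (0.0872, 0.9962) = (9.4097 + 0.4358, -13.0838 + 4.9810) = (9.8455, -8.1028)
End effector: (9.8455, -8.1028)

Answer: 9.8455 -8.1028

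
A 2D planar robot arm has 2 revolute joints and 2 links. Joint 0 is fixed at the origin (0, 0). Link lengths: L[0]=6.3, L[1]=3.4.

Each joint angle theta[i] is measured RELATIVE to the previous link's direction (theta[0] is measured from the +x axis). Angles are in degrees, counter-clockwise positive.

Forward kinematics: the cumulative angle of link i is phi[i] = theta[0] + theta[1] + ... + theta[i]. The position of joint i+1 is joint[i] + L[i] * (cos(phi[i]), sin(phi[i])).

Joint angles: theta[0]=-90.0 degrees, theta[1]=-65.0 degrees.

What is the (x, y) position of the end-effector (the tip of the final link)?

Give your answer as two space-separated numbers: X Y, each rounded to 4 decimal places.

joint[0] = (0.0000, 0.0000)  (base)
link 0: phi[0] = -90 = -90 deg
  cos(-90 deg) = 0.0000, sin(-90 deg) = -1.0000
  joint[1] = (0.0000, 0.0000) + 6.3 * (0.0000, -1.0000) = (0.0000 + 0.0000, 0.0000 + -6.3000) = (0.0000, -6.3000)
link 1: phi[1] = -90 + -65 = -155 deg
  cos(-155 deg) = -0.9063, sin(-155 deg) = -0.4226
  joint[2] = (0.0000, -6.3000) + 3.4 * (-0.9063, -0.4226) = (0.0000 + -3.0814, -6.3000 + -1.4369) = (-3.0814, -7.7369)
End effector: (-3.0814, -7.7369)

Answer: -3.0814 -7.7369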